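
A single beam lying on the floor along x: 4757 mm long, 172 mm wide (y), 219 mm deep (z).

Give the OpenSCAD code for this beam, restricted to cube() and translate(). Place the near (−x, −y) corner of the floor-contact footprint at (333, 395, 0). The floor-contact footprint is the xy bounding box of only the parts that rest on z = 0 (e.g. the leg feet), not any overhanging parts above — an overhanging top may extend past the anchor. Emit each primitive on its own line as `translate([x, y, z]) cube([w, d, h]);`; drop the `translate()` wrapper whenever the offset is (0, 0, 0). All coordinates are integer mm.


translate([333, 395, 0]) cube([4757, 172, 219]);


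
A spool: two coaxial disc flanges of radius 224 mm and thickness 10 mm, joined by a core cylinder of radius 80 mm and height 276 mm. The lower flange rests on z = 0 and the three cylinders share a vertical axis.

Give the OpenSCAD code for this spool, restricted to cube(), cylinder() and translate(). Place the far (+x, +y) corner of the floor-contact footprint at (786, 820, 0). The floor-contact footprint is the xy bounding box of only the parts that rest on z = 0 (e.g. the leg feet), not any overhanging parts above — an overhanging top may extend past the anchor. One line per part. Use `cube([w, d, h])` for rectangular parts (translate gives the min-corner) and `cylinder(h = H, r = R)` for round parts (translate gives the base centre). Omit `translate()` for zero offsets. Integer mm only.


translate([562, 596, 0]) cylinder(h = 10, r = 224);
translate([562, 596, 10]) cylinder(h = 276, r = 80);
translate([562, 596, 286]) cylinder(h = 10, r = 224);


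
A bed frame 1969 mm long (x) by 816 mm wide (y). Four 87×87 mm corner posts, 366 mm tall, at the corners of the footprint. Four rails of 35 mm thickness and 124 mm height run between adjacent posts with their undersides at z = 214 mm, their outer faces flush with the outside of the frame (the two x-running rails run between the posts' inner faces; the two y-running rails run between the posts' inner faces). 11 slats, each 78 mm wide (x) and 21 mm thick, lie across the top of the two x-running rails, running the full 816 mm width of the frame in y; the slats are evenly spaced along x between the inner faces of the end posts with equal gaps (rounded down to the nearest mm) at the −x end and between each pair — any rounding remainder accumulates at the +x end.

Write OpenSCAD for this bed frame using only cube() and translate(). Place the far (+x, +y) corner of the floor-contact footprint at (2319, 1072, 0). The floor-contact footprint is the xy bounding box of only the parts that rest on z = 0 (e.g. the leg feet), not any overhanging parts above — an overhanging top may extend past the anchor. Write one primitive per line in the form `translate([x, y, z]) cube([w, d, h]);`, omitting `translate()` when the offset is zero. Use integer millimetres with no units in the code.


translate([350, 256, 0]) cube([87, 87, 366]);
translate([350, 985, 0]) cube([87, 87, 366]);
translate([2232, 256, 0]) cube([87, 87, 366]);
translate([2232, 985, 0]) cube([87, 87, 366]);
translate([437, 256, 214]) cube([1795, 35, 124]);
translate([437, 1037, 214]) cube([1795, 35, 124]);
translate([350, 343, 214]) cube([35, 642, 124]);
translate([2284, 343, 214]) cube([35, 642, 124]);
translate([515, 256, 338]) cube([78, 816, 21]);
translate([671, 256, 338]) cube([78, 816, 21]);
translate([827, 256, 338]) cube([78, 816, 21]);
translate([983, 256, 338]) cube([78, 816, 21]);
translate([1139, 256, 338]) cube([78, 816, 21]);
translate([1295, 256, 338]) cube([78, 816, 21]);
translate([1451, 256, 338]) cube([78, 816, 21]);
translate([1607, 256, 338]) cube([78, 816, 21]);
translate([1763, 256, 338]) cube([78, 816, 21]);
translate([1919, 256, 338]) cube([78, 816, 21]);
translate([2075, 256, 338]) cube([78, 816, 21]);


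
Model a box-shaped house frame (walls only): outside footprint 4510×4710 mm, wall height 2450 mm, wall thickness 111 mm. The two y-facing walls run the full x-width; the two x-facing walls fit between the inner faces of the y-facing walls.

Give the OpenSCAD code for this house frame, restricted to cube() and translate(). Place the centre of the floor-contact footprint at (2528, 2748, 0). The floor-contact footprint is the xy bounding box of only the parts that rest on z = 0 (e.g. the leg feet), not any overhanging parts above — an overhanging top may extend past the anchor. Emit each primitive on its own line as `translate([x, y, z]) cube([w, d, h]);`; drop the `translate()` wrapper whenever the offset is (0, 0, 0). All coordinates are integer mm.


translate([273, 393, 0]) cube([4510, 111, 2450]);
translate([273, 4992, 0]) cube([4510, 111, 2450]);
translate([273, 504, 0]) cube([111, 4488, 2450]);
translate([4672, 504, 0]) cube([111, 4488, 2450]);


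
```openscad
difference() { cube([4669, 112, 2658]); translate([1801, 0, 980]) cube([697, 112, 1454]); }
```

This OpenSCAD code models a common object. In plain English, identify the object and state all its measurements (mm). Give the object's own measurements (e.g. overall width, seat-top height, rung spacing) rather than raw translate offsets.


A wall 4669 mm long (x), 112 mm thick (y), 2658 mm tall, with a rectangular window opening cut through it. The opening is 697 mm wide and 1454 mm tall; its sill is at z = 980 mm and its near (−x) edge is 1801 mm from the wall's −x end. The opening passes through the full wall thickness.


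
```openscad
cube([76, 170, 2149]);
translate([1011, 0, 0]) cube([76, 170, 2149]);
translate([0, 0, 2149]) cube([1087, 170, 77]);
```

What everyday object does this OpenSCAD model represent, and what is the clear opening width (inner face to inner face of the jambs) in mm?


A door frame. The clear opening width is 935 mm.

Two 2149 mm tall posts with a header on top — a door frame. The left jamb is 76 mm wide at x = 0; the right jamb starts at x = 1011. The clear opening is 1011 − 76 = 935 mm.


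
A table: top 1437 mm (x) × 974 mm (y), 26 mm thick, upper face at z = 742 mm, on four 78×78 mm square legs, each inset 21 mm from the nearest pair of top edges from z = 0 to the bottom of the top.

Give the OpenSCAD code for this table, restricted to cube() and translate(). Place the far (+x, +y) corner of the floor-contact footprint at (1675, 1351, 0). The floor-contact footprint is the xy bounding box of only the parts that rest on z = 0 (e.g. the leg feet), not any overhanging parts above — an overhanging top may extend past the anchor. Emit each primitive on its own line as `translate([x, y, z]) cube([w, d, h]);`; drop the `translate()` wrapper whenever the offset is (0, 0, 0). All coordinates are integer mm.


// leg_h = 742 - 26 = 716
translate([259, 398, 716]) cube([1437, 974, 26]);
translate([280, 419, 0]) cube([78, 78, 716]);
translate([1597, 419, 0]) cube([78, 78, 716]);
translate([280, 1273, 0]) cube([78, 78, 716]);
translate([1597, 1273, 0]) cube([78, 78, 716]);


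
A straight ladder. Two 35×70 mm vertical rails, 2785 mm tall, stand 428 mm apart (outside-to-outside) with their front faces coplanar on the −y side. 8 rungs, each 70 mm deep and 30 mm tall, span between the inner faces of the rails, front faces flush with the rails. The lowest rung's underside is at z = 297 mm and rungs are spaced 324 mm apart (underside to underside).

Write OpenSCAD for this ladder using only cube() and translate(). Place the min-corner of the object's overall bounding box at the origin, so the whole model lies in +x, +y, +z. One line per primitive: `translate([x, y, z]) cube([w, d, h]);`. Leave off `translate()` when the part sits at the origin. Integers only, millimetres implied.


cube([35, 70, 2785]);
translate([393, 0, 0]) cube([35, 70, 2785]);
translate([35, 0, 297]) cube([358, 70, 30]);
translate([35, 0, 621]) cube([358, 70, 30]);
translate([35, 0, 945]) cube([358, 70, 30]);
translate([35, 0, 1269]) cube([358, 70, 30]);
translate([35, 0, 1593]) cube([358, 70, 30]);
translate([35, 0, 1917]) cube([358, 70, 30]);
translate([35, 0, 2241]) cube([358, 70, 30]);
translate([35, 0, 2565]) cube([358, 70, 30]);


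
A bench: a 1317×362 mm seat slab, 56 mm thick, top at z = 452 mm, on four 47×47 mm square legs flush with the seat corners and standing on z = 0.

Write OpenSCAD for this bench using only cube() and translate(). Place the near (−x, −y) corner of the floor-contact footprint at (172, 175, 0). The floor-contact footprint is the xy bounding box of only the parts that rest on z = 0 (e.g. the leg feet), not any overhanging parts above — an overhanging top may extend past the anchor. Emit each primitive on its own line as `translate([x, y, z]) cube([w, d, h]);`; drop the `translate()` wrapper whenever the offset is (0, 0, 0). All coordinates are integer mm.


translate([172, 175, 396]) cube([1317, 362, 56]);
translate([172, 175, 0]) cube([47, 47, 396]);
translate([172, 490, 0]) cube([47, 47, 396]);
translate([1442, 175, 0]) cube([47, 47, 396]);
translate([1442, 490, 0]) cube([47, 47, 396]);


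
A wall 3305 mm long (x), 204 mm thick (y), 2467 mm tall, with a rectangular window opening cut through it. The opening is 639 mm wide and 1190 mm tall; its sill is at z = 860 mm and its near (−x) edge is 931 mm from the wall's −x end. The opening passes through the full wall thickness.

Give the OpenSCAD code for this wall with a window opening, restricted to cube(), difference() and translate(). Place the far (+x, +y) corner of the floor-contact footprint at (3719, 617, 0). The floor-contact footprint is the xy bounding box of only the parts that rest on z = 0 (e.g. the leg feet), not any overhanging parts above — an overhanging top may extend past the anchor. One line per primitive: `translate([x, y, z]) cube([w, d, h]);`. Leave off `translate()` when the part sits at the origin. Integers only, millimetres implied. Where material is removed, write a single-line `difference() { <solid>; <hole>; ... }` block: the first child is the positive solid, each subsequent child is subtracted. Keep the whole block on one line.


difference() { translate([414, 413, 0]) cube([3305, 204, 2467]); translate([1345, 413, 860]) cube([639, 204, 1190]); }


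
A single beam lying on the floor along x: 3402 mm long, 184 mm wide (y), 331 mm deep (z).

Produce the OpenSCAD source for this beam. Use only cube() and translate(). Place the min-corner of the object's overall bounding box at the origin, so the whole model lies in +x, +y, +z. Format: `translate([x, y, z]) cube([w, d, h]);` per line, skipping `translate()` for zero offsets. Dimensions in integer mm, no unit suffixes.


cube([3402, 184, 331]);


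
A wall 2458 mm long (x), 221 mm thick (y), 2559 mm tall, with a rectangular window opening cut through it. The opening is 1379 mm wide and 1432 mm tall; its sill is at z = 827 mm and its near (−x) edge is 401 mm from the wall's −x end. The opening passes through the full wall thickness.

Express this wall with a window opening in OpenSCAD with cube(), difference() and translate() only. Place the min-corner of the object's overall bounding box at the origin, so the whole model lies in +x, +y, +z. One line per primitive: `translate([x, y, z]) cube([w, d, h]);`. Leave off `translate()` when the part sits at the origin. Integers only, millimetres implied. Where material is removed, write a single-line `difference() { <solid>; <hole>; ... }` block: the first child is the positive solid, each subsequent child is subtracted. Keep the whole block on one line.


difference() { cube([2458, 221, 2559]); translate([401, 0, 827]) cube([1379, 221, 1432]); }


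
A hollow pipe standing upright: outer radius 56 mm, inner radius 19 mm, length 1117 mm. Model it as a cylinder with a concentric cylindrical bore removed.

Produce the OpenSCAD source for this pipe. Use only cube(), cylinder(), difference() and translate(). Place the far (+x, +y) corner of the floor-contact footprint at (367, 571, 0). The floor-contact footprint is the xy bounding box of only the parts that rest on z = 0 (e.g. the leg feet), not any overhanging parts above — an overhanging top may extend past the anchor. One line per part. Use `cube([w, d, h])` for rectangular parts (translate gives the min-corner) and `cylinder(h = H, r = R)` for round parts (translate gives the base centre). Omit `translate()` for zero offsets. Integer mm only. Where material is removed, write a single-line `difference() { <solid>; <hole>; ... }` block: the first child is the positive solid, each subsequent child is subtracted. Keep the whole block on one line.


difference() { translate([311, 515, 0]) cylinder(h = 1117, r = 56); translate([311, 515, 0]) cylinder(h = 1117, r = 19); }


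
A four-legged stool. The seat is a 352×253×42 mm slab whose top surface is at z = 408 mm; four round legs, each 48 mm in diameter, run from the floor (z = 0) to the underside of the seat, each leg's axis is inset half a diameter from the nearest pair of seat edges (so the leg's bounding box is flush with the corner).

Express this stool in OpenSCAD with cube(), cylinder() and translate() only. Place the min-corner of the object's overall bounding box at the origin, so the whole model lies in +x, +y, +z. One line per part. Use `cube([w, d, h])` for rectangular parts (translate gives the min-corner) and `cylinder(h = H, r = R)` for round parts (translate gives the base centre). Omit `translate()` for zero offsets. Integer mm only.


translate([0, 0, 366]) cube([352, 253, 42]);
translate([24, 24, 0]) cylinder(h = 366, r = 24);
translate([328, 24, 0]) cylinder(h = 366, r = 24);
translate([24, 229, 0]) cylinder(h = 366, r = 24);
translate([328, 229, 0]) cylinder(h = 366, r = 24);


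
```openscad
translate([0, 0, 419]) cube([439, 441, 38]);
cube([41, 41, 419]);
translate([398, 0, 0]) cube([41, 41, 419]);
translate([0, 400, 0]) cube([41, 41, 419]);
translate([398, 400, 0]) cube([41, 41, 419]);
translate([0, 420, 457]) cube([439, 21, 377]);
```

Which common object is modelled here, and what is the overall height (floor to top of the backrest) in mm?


A chair. The overall height is 834 mm.

A slab on four corner posts with a tall panel at the back — a chair. The seat slab sits at z = 419 with thickness 38, and the 377 mm backrest starts at the seat top, so the overall height is 419 + 38 + 377 = 834 mm.


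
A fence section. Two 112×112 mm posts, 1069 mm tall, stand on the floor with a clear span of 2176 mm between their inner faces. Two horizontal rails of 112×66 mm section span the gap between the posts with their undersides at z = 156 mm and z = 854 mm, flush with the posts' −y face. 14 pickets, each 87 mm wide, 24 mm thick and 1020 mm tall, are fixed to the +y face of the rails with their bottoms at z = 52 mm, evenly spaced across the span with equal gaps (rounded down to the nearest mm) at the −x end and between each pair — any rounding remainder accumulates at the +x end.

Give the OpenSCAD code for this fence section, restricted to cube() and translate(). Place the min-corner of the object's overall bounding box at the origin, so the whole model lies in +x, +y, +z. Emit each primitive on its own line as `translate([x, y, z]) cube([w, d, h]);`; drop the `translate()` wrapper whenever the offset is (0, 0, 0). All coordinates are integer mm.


cube([112, 112, 1069]);
translate([2288, 0, 0]) cube([112, 112, 1069]);
translate([112, 0, 156]) cube([2176, 112, 66]);
translate([112, 0, 854]) cube([2176, 112, 66]);
translate([175, 112, 52]) cube([87, 24, 1020]);
translate([325, 112, 52]) cube([87, 24, 1020]);
translate([475, 112, 52]) cube([87, 24, 1020]);
translate([625, 112, 52]) cube([87, 24, 1020]);
translate([775, 112, 52]) cube([87, 24, 1020]);
translate([925, 112, 52]) cube([87, 24, 1020]);
translate([1075, 112, 52]) cube([87, 24, 1020]);
translate([1225, 112, 52]) cube([87, 24, 1020]);
translate([1375, 112, 52]) cube([87, 24, 1020]);
translate([1525, 112, 52]) cube([87, 24, 1020]);
translate([1675, 112, 52]) cube([87, 24, 1020]);
translate([1825, 112, 52]) cube([87, 24, 1020]);
translate([1975, 112, 52]) cube([87, 24, 1020]);
translate([2125, 112, 52]) cube([87, 24, 1020]);


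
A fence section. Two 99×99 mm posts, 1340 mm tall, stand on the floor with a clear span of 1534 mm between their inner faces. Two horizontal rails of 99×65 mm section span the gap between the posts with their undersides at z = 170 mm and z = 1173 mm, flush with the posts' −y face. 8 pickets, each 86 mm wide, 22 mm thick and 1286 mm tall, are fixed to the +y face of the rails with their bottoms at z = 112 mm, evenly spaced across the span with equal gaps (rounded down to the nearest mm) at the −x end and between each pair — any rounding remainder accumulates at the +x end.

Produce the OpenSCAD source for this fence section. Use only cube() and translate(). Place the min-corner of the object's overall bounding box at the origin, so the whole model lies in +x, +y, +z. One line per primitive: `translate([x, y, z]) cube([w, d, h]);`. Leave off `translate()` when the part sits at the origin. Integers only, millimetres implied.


cube([99, 99, 1340]);
translate([1633, 0, 0]) cube([99, 99, 1340]);
translate([99, 0, 170]) cube([1534, 99, 65]);
translate([99, 0, 1173]) cube([1534, 99, 65]);
translate([193, 99, 112]) cube([86, 22, 1286]);
translate([373, 99, 112]) cube([86, 22, 1286]);
translate([553, 99, 112]) cube([86, 22, 1286]);
translate([733, 99, 112]) cube([86, 22, 1286]);
translate([913, 99, 112]) cube([86, 22, 1286]);
translate([1093, 99, 112]) cube([86, 22, 1286]);
translate([1273, 99, 112]) cube([86, 22, 1286]);
translate([1453, 99, 112]) cube([86, 22, 1286]);


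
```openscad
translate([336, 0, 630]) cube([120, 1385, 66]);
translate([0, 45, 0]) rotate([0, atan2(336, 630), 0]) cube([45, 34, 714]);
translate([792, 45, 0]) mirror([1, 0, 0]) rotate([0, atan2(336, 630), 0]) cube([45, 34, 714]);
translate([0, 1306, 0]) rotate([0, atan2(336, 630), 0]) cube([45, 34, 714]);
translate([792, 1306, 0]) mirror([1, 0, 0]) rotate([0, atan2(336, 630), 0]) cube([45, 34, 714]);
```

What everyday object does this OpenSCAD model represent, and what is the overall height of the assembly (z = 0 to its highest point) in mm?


A sawhorse. The overall height is 696 mm.

A beam across two mirrored pairs of raked legs — a sawhorse. The beam's underside is at z = 630 (matching the legs' vertical rise in atan2(336, 630)) and the beam is 66 mm tall, so its top is at 630 + 66 = 696 mm. The raked legs top out at the beam's underside, so that is the highest point.


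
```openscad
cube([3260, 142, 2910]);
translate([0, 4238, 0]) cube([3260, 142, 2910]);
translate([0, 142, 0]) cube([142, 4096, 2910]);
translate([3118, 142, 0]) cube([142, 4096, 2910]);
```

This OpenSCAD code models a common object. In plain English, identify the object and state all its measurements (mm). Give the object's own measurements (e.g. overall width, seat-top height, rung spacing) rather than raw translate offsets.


The wall frame of a small rectangular building: four walls, each 2910 mm tall and 142 mm thick, enclosing a footprint 3260 mm (x) by 4380 mm (y) outside-to-outside, with no floor or roof. The front and back walls (the −y and +y sides) span the full width; the two side walls fit between them.


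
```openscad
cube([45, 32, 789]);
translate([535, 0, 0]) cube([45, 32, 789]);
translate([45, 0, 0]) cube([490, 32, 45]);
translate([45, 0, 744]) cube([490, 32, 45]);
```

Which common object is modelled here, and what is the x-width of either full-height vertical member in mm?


A picture frame. The border width is 45 mm.

Four thin pieces enclosing a rectangular opening — a picture frame. The two full-height stiles are 789 mm tall; the top rail sits at z = 744 and is 45 mm tall, so the border above the opening is 789 − 744 = 45 mm, matching the stile x-width.


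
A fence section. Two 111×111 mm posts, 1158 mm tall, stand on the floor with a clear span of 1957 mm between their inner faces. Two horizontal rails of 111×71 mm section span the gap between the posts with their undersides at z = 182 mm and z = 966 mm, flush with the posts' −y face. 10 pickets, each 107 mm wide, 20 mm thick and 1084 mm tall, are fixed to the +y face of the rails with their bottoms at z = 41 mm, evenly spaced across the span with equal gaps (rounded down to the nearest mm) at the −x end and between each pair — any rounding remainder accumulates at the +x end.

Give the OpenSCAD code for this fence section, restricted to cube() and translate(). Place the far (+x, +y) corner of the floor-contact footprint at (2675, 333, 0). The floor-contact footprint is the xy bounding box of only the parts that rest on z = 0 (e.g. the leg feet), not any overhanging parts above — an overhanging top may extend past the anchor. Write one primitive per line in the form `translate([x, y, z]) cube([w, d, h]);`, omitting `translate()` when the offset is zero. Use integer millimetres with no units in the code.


translate([496, 222, 0]) cube([111, 111, 1158]);
translate([2564, 222, 0]) cube([111, 111, 1158]);
translate([607, 222, 182]) cube([1957, 111, 71]);
translate([607, 222, 966]) cube([1957, 111, 71]);
translate([687, 333, 41]) cube([107, 20, 1084]);
translate([874, 333, 41]) cube([107, 20, 1084]);
translate([1061, 333, 41]) cube([107, 20, 1084]);
translate([1248, 333, 41]) cube([107, 20, 1084]);
translate([1435, 333, 41]) cube([107, 20, 1084]);
translate([1622, 333, 41]) cube([107, 20, 1084]);
translate([1809, 333, 41]) cube([107, 20, 1084]);
translate([1996, 333, 41]) cube([107, 20, 1084]);
translate([2183, 333, 41]) cube([107, 20, 1084]);
translate([2370, 333, 41]) cube([107, 20, 1084]);


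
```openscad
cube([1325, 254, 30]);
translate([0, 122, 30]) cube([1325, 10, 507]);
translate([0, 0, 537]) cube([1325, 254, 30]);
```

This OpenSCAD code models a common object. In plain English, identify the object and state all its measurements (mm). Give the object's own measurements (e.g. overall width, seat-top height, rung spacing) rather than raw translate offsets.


An I-beam lying along x, 1325 mm long. Overall section height 567 mm. Two flanges 254 mm wide (y) and 30 mm thick, one on the floor and one at the top; a web 10 mm thick runs between them, centred on the flange width.


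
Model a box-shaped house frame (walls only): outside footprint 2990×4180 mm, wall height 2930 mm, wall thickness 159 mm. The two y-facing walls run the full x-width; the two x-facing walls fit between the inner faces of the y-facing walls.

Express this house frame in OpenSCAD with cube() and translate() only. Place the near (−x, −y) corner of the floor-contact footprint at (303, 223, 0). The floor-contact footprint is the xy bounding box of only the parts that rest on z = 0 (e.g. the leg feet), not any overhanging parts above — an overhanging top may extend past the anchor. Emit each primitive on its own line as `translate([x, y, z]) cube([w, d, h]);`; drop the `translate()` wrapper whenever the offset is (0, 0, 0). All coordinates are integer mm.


translate([303, 223, 0]) cube([2990, 159, 2930]);
translate([303, 4244, 0]) cube([2990, 159, 2930]);
translate([303, 382, 0]) cube([159, 3862, 2930]);
translate([3134, 382, 0]) cube([159, 3862, 2930]);


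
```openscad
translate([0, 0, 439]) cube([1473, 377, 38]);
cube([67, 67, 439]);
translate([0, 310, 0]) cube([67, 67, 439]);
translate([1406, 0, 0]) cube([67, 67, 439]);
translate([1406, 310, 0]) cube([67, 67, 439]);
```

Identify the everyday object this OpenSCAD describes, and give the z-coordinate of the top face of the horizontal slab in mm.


A bench. The seat-top height is 477 mm.

A long slab on four corner posts — a bench. The slab sits at z = 439 with thickness 38, so the top is 439 + 38 = 477 mm.


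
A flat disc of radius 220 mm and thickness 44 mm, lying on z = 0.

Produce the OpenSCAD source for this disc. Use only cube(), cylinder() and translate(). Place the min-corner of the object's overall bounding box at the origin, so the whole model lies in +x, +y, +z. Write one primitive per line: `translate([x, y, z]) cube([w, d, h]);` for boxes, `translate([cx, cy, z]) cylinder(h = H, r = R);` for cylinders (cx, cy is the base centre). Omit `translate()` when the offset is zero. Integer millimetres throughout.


translate([220, 220, 0]) cylinder(h = 44, r = 220);


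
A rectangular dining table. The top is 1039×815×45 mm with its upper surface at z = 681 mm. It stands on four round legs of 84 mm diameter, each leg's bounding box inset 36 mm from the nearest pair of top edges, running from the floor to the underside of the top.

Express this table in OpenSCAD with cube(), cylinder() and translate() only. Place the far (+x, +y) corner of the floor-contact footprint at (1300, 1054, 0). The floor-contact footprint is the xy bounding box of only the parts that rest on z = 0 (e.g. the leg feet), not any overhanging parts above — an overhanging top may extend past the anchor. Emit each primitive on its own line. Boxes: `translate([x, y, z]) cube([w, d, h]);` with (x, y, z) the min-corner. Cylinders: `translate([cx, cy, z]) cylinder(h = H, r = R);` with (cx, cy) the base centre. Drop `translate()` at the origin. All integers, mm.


// leg_h = 681 - 45 = 636
translate([297, 275, 636]) cube([1039, 815, 45]);
translate([375, 353, 0]) cylinder(h = 636, r = 42);
translate([1258, 353, 0]) cylinder(h = 636, r = 42);
translate([375, 1012, 0]) cylinder(h = 636, r = 42);
translate([1258, 1012, 0]) cylinder(h = 636, r = 42);


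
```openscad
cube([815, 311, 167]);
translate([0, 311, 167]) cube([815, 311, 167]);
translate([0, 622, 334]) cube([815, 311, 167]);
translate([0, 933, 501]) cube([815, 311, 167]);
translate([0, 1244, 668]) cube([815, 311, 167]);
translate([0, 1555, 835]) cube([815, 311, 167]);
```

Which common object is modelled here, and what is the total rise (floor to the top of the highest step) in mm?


A staircase. The total rise is 1002 mm.

6 identical blocks, each offset up and back from the previous — a staircase. Each step is 167 mm tall and there are 6 of them, so the total rise is 6 × 167 = 1002 mm.


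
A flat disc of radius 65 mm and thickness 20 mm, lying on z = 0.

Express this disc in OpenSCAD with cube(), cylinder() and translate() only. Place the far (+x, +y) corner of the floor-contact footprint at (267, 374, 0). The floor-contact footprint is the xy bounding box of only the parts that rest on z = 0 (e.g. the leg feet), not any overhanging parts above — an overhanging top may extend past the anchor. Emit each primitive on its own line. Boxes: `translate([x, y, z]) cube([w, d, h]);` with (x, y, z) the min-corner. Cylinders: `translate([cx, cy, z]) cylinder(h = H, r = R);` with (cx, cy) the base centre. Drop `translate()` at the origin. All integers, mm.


translate([202, 309, 0]) cylinder(h = 20, r = 65);


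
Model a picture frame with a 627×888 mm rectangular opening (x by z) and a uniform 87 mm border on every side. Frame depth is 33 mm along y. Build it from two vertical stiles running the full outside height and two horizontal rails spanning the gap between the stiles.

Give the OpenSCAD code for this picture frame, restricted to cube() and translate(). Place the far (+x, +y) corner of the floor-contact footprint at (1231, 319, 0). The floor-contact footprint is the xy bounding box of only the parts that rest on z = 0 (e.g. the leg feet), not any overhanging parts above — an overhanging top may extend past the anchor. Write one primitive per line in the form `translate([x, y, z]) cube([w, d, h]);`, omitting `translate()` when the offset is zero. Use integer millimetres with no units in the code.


translate([430, 286, 0]) cube([87, 33, 1062]);
translate([1144, 286, 0]) cube([87, 33, 1062]);
translate([517, 286, 0]) cube([627, 33, 87]);
translate([517, 286, 975]) cube([627, 33, 87]);


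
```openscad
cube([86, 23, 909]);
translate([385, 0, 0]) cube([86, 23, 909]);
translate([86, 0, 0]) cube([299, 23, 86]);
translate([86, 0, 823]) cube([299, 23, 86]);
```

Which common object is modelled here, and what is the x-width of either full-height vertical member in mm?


A picture frame. The border width is 86 mm.

Four thin pieces enclosing a rectangular opening — a picture frame. The two full-height stiles are 909 mm tall; the top rail sits at z = 823 and is 86 mm tall, so the border above the opening is 909 − 823 = 86 mm, matching the stile x-width.


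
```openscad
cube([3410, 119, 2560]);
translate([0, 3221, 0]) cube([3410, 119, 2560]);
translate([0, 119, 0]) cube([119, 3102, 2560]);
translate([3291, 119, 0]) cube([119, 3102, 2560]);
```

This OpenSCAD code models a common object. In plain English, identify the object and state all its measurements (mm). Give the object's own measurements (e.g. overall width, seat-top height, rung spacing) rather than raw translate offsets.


The wall frame of a small rectangular building: four walls, each 2560 mm tall and 119 mm thick, enclosing a footprint 3410 mm (x) by 3340 mm (y) outside-to-outside, with no floor or roof. The front and back walls (the −y and +y sides) span the full width; the two side walls fit between them.


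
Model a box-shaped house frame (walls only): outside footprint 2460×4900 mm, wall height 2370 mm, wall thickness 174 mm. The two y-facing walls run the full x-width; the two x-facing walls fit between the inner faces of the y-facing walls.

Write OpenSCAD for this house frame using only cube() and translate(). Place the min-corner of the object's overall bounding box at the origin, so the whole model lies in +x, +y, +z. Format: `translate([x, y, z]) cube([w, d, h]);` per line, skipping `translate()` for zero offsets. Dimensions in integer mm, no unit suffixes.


cube([2460, 174, 2370]);
translate([0, 4726, 0]) cube([2460, 174, 2370]);
translate([0, 174, 0]) cube([174, 4552, 2370]);
translate([2286, 174, 0]) cube([174, 4552, 2370]);


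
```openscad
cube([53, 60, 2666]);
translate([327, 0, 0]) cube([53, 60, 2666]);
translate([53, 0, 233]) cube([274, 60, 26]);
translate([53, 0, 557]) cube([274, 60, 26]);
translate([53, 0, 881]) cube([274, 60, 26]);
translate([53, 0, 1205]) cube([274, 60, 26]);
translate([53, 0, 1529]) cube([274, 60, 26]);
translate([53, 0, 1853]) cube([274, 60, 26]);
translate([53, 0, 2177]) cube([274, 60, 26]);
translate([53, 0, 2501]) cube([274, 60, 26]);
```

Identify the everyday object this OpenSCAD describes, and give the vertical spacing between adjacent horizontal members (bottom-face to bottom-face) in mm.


A ladder. The rung spacing is 324 mm.

Two tall 53×60 posts with 8 short bars between them — a ladder. Adjacent rungs sit at z = 233 and z = 557, so the spacing is 557 − 233 = 324 mm.


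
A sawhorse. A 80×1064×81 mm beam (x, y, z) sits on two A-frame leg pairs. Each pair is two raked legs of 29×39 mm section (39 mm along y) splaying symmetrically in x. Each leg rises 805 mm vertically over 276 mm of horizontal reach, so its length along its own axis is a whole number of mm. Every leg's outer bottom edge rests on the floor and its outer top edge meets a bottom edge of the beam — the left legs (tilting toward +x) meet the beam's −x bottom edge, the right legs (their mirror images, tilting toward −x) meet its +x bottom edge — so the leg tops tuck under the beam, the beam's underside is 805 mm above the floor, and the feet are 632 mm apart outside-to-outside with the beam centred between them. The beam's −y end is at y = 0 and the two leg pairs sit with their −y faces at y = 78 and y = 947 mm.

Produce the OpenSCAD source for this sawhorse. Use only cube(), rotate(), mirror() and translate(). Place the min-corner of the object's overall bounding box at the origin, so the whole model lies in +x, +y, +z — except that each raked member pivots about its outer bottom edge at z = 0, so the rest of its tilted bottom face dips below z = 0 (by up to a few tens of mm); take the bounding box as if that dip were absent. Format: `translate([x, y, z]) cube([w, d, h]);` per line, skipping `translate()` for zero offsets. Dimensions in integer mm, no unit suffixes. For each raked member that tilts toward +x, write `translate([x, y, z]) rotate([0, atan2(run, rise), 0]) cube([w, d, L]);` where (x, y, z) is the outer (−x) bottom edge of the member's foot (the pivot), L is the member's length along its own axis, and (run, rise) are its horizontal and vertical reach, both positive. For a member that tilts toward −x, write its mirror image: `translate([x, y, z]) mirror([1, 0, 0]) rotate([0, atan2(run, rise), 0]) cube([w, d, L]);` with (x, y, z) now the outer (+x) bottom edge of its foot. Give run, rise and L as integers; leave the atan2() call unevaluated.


// leg length = √(276² + 805²) = 851
// right-leg outer foot x = 2·276 + 80 = 632
// beam min-corner = (276, 0, 805)
translate([276, 0, 805]) cube([80, 1064, 81]);
translate([0, 78, 0]) rotate([0, atan2(276, 805), 0]) cube([29, 39, 851]);
translate([632, 78, 0]) mirror([1, 0, 0]) rotate([0, atan2(276, 805), 0]) cube([29, 39, 851]);
translate([0, 947, 0]) rotate([0, atan2(276, 805), 0]) cube([29, 39, 851]);
translate([632, 947, 0]) mirror([1, 0, 0]) rotate([0, atan2(276, 805), 0]) cube([29, 39, 851]);


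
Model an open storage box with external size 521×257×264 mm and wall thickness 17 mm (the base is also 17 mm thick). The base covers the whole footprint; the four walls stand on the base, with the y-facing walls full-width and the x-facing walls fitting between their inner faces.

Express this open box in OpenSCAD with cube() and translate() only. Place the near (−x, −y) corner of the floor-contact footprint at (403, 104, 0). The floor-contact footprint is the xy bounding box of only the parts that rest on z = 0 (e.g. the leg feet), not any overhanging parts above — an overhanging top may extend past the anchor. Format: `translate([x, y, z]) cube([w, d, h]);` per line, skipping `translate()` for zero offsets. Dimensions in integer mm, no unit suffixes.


translate([403, 104, 0]) cube([521, 257, 17]);
translate([403, 104, 17]) cube([521, 17, 247]);
translate([403, 344, 17]) cube([521, 17, 247]);
translate([403, 121, 17]) cube([17, 223, 247]);
translate([907, 121, 17]) cube([17, 223, 247]);


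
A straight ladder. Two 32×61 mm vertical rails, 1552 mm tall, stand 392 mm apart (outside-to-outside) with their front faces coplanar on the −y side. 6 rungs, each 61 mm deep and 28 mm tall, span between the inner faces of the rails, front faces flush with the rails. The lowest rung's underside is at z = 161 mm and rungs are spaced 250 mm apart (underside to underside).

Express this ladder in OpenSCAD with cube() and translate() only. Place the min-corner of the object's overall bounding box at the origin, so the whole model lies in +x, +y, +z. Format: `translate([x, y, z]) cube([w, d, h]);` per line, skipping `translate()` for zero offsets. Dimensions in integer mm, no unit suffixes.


cube([32, 61, 1552]);
translate([360, 0, 0]) cube([32, 61, 1552]);
translate([32, 0, 161]) cube([328, 61, 28]);
translate([32, 0, 411]) cube([328, 61, 28]);
translate([32, 0, 661]) cube([328, 61, 28]);
translate([32, 0, 911]) cube([328, 61, 28]);
translate([32, 0, 1161]) cube([328, 61, 28]);
translate([32, 0, 1411]) cube([328, 61, 28]);


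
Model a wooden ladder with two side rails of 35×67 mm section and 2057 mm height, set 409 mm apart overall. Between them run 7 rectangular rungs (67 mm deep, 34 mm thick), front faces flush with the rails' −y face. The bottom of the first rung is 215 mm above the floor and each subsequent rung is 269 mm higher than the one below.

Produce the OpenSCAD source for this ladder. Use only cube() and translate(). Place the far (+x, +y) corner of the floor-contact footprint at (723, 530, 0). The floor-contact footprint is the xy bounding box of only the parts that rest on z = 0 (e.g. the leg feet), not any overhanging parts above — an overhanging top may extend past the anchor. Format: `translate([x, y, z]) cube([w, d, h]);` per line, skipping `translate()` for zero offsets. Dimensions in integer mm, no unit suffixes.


// rung span = 409 - 2*35 = 339
// rung[k] z = 215 + k*269
translate([314, 463, 0]) cube([35, 67, 2057]);
translate([688, 463, 0]) cube([35, 67, 2057]);
translate([349, 463, 215]) cube([339, 67, 34]);
translate([349, 463, 484]) cube([339, 67, 34]);
translate([349, 463, 753]) cube([339, 67, 34]);
translate([349, 463, 1022]) cube([339, 67, 34]);
translate([349, 463, 1291]) cube([339, 67, 34]);
translate([349, 463, 1560]) cube([339, 67, 34]);
translate([349, 463, 1829]) cube([339, 67, 34]);


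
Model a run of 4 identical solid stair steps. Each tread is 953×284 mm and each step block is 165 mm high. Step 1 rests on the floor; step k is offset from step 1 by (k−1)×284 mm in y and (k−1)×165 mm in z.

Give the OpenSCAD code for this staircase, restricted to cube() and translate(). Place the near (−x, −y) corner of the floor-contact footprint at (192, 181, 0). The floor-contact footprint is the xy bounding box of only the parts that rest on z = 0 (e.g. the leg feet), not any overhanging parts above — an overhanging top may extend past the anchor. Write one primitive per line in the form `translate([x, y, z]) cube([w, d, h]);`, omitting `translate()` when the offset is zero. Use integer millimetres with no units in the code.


translate([192, 181, 0]) cube([953, 284, 165]);
translate([192, 465, 165]) cube([953, 284, 165]);
translate([192, 749, 330]) cube([953, 284, 165]);
translate([192, 1033, 495]) cube([953, 284, 165]);


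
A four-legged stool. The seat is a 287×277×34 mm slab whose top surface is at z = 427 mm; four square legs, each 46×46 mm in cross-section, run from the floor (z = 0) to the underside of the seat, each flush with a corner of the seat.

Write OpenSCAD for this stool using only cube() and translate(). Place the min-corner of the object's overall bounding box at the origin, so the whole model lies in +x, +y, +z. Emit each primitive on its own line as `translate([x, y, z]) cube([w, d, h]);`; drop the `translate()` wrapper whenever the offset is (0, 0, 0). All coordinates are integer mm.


// leg_h = 427 - 34 = 393
translate([0, 0, 393]) cube([287, 277, 34]);
cube([46, 46, 393]);
translate([241, 0, 0]) cube([46, 46, 393]);
translate([0, 231, 0]) cube([46, 46, 393]);
translate([241, 231, 0]) cube([46, 46, 393]);


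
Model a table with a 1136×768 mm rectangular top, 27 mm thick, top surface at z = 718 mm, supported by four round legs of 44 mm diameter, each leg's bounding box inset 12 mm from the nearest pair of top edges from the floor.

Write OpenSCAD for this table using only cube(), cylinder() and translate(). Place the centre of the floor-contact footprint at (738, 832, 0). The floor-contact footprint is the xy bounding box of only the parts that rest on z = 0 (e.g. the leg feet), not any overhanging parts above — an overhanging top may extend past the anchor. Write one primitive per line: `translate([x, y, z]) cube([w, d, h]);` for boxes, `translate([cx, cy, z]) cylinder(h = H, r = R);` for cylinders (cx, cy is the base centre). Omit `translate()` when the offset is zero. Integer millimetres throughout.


translate([170, 448, 691]) cube([1136, 768, 27]);
translate([204, 482, 0]) cylinder(h = 691, r = 22);
translate([1272, 482, 0]) cylinder(h = 691, r = 22);
translate([204, 1182, 0]) cylinder(h = 691, r = 22);
translate([1272, 1182, 0]) cylinder(h = 691, r = 22);


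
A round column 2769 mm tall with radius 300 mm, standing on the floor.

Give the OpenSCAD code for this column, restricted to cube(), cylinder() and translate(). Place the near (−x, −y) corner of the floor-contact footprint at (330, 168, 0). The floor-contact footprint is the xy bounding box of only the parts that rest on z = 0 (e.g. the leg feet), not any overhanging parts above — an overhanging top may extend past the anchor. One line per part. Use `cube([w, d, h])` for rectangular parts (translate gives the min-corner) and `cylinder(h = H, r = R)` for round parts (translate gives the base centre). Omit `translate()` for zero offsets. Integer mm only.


translate([630, 468, 0]) cylinder(h = 2769, r = 300);


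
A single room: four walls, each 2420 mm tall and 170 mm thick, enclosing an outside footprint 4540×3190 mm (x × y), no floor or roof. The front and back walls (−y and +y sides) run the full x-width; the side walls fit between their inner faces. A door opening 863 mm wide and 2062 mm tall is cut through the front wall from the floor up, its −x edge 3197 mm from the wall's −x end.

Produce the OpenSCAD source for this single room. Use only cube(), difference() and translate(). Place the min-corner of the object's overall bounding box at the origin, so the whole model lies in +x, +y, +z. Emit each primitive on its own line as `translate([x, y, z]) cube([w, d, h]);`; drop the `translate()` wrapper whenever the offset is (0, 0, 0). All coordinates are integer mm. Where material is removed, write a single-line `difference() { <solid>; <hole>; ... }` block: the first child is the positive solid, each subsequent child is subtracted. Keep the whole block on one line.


difference() { cube([4540, 170, 2420]); translate([3197, 0, 0]) cube([863, 170, 2062]); }
translate([0, 3020, 0]) cube([4540, 170, 2420]);
translate([0, 170, 0]) cube([170, 2850, 2420]);
translate([4370, 170, 0]) cube([170, 2850, 2420]);
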